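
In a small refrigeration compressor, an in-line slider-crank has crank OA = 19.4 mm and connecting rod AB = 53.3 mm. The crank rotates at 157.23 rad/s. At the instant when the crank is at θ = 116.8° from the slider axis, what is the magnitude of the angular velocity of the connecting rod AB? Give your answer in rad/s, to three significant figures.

ω = 157.2 rad/s
The rod makes angle φ with the slider axis where L sinφ = r sinθ; differentiating, L cosφ·φ̇ = r ω cosθ.
L cosφ = √(L² − r² sin²θ) = 0.050409 m.
|ω_rod| = r ω |cosθ| / √(L² − r² sin²θ) = 0.0194·157.2·0.45088/0.050409 = 27.283 rad/s.

27.3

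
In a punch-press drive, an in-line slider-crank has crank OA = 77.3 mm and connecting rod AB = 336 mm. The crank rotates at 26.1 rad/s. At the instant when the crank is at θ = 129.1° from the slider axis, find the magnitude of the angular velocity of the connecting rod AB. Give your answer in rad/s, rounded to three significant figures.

3.85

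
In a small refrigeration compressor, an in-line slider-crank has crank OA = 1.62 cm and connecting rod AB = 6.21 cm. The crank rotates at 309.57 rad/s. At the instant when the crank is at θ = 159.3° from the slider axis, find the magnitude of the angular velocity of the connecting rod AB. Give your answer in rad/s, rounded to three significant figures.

75.9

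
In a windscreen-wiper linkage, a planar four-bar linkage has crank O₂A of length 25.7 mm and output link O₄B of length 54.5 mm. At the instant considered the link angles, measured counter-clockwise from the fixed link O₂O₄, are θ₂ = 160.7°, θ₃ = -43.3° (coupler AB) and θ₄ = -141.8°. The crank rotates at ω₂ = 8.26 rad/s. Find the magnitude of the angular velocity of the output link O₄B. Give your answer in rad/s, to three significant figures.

1.60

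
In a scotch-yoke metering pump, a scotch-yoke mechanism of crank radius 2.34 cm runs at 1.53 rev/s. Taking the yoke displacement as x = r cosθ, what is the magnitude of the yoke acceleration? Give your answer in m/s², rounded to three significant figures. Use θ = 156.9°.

1.99

ω = 9.613 rad/s (from 1.53 rev/s).
x = r cosθ ⇒ ẍ = −rω² cosθ (ω constant).
|a| = rω²|cosθ| = 0.0234·(9.613)²·|cos 156.9°| = 1.9891 m/s².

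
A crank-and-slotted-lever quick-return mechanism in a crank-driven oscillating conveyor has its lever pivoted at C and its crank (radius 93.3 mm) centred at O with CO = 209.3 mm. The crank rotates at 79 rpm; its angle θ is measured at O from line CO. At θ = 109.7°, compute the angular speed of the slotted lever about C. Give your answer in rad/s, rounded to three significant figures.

ω = 8.273 rad/s (from 79 rpm).
Crank pin A relative to C: A = (d + r cosθ, r sinθ); lever angle φ = atan2(r sinθ, d + r cosθ).
Differentiating tanφ: φ̇ = rω(d cosθ + r)/(d² + r² + 2dr cosθ).
d² + r² + 2dr cosθ = |CA|² = 0.039346 m²;  d cosθ + r = +0.022746 m.
|ω_lever| = |0.0933·8.273·+0.022746| / 0.039346 = 0.44621 rad/s.

0.446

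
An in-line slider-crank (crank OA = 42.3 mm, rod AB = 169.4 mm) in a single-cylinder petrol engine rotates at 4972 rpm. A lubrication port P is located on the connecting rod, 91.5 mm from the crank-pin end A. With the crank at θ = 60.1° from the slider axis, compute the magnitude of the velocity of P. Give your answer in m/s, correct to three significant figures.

21.0

ω = 520.7 rad/s.  Crank-pin speed |V_A| = rω = 22.024 m/s, perpendicular to OA.
Rod angle: sinφ = −(r/L) sinθ ⇒ φ = -12.502°; ω_rod = −rω cosθ/√(L²−r²sin²θ) = -66.384 rad/s.
V_P = V_A + ω_rod × AP, with AP = 0.0915 m along the rod.
Components: V_Px = −rω sinθ − a·ω_rod·sinφ = -20.408 m/s;  V_Py = rω cosθ + a·ω_rod·cosφ = +5.0487 m/s.
|V_P| = √(V_Px² + V_Py²) = 21.023 m/s.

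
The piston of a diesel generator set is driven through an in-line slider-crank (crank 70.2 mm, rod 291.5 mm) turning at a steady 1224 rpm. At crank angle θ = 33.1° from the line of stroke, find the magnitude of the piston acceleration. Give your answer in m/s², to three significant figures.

ω = 2π·1224/60 = 128.2 rad/s
x(θ) = r cosθ + √(L² − r² sin²θ); with ω constant, a = ω²·d²x/dθ².
d²x/dθ² = −r cosθ − r²(cos2θ)/√u − r⁴ sin²2θ/(4u^{3/2}),  u = L² − r² sin²θ = 0.0835026 m².
Substituting r = 0.0702 m, L = 0.2915 m, θ = 33.1°: d²x/dθ² = -0.065901 m.
a = ω²·d²x/dθ² = (128.2)²·(-0.065901) = -1082.7 m/s²;  |a| = 1082.7 m/s².

1080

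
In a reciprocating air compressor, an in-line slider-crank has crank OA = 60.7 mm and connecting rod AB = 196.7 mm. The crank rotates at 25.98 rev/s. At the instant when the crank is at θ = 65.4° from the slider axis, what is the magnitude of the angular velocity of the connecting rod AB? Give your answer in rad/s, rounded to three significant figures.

ω = 163.2 rad/s (converted from 25.98 rev/s).
The rod makes angle φ with the slider axis where L sinφ = r sinθ; differentiating, L cosφ·φ̇ = r ω cosθ.
L cosφ = √(L² − r² sin²θ) = 0.1888 m.
|ω_rod| = r ω |cosθ| / √(L² − r² sin²θ) = 0.0607·163.2·0.41628/0.1888 = 21.847 rad/s.

21.8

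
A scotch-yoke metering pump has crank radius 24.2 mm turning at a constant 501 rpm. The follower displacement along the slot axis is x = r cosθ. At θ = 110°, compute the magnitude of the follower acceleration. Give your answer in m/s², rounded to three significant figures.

ω = 52.46 rad/s (from 501 rpm).
x = r cosθ ⇒ ẍ = −rω² cosθ (ω constant).
|a| = rω²|cosθ| = 0.0242·(52.46)²·|cos 110°| = 22.782 m/s².

22.8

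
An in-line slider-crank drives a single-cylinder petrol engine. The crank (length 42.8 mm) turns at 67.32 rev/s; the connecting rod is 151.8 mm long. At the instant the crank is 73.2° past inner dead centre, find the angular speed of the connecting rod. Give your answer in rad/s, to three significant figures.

35.8

ω = 423 rad/s (converted from 67.32 rev/s).
The rod makes angle φ with the slider axis where L sinφ = r sinθ; differentiating, L cosφ·φ̇ = r ω cosθ.
L cosφ = √(L² − r² sin²θ) = 0.14617 m.
|ω_rod| = r ω |cosθ| / √(L² − r² sin²θ) = 0.0428·423·0.28903/0.14617 = 35.799 rad/s.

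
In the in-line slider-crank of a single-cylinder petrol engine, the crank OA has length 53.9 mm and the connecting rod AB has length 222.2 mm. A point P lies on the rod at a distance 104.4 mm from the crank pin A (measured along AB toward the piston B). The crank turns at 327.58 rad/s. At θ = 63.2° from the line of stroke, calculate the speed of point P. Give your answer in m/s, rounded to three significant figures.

17.1

ω = 327.6 rad/s.  Crank-pin speed |V_A| = rω = 17.657 m/s, perpendicular to OA.
Rod angle: sinφ = −(r/L) sinθ ⇒ φ = -12.505°; ω_rod = −rω cosθ/√(L²−r²sin²θ) = -36.698 rad/s.
V_P = V_A + ω_rod × AP, with AP = 0.1044 m along the rod.
Components: V_Px = −rω sinθ − a·ω_rod·sinφ = -16.59 m/s;  V_Py = rω cosθ + a·ω_rod·cosφ = +4.2205 m/s.
|V_P| = √(V_Px² + V_Py²) = 17.118 m/s.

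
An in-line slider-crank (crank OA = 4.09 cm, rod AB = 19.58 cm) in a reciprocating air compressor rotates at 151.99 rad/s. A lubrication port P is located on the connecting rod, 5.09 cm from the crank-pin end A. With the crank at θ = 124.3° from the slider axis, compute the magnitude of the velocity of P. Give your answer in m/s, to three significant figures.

ω = 152 rad/s.  Crank-pin speed |V_A| = rω = 6.2164 m/s, perpendicular to OA.
Rod angle: sinφ = −(r/L) sinθ ⇒ φ = -9.937°; ω_rod = −rω cosθ/√(L²−r²sin²θ) = +18.164 rad/s.
V_P = V_A + ω_rod × AP, with AP = 0.0509 m along the rod.
Components: V_Px = −rω sinθ − a·ω_rod·sinφ = -4.9758 m/s;  V_Py = rω cosθ + a·ω_rod·cosφ = -2.5924 m/s.
|V_P| = √(V_Px² + V_Py²) = 5.6107 m/s.

5.61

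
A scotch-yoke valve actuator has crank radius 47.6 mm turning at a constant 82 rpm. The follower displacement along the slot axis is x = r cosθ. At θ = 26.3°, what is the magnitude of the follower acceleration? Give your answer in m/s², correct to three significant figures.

ω = 8.587 rad/s (from 82 rpm).
x = r cosθ ⇒ ẍ = −rω² cosθ (ω constant).
|a| = rω²|cosθ| = 0.0476·(8.587)²·|cos 26.3°| = 3.1466 m/s².

3.15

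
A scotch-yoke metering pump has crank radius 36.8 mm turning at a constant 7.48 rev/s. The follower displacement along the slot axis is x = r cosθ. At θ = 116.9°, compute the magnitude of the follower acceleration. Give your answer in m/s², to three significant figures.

ω = 47 rad/s (from 7.48 rev/s).
x = r cosθ ⇒ ẍ = −rω² cosθ (ω constant).
|a| = rω²|cosθ| = 0.0368·(47)²·|cos 116.9°| = 36.776 m/s².

36.8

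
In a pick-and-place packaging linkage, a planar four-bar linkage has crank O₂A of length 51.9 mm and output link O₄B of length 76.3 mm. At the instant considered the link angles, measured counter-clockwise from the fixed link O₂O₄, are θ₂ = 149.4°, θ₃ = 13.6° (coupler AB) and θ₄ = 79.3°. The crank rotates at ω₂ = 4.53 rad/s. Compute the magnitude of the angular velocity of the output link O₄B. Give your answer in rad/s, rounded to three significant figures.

ω₂ = 4.53 rad/s
Differentiating the loop-closure r₂e^{iθ₂}+r₃e^{iθ₃}=r₁+r₄e^{iθ₄} gives r₂ω₂e^{iθ₂}+r₃ω₃e^{iθ₃}=r₄ω₄e^{iθ₄}.
Eliminating the other unknown: ω₄ = r₂ω₂ sin(θ₂−θ₃) / [r₄ sin(θ₄−θ₃)].
Numerator sine = +0.69717; denominator sine = +0.91140.
Result = 0.0519·4.53·(+0.69717) / (0.0763·(+0.91140)) = +2.357 rad/s; magnitude 2.357 rad/s.

2.36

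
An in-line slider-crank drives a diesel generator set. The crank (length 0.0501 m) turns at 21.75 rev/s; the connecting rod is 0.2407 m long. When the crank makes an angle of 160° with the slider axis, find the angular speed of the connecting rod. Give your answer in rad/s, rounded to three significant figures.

ω = 136.7 rad/s (converted from 21.75 rev/s).
The rod makes angle φ with the slider axis where L sinφ = r sinθ; differentiating, L cosφ·φ̇ = r ω cosθ.
L cosφ = √(L² − r² sin²θ) = 0.24009 m.
|ω_rod| = r ω |cosθ| / √(L² − r² sin²θ) = 0.0501·136.7·0.93969/0.24009 = 26.797 rad/s.

26.8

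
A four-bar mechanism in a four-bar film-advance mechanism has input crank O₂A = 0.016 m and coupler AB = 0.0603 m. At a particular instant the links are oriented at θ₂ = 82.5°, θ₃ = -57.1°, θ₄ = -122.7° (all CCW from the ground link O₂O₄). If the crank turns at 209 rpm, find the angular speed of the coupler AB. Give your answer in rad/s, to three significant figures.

ω₂ = 21.89 rad/s (from 209 rpm).
Differentiating the loop-closure r₂e^{iθ₂}+r₃e^{iθ₃}=r₁+r₄e^{iθ₄} gives r₂ω₂e^{iθ₂}+r₃ω₃e^{iθ₃}=r₄ω₄e^{iθ₄}.
Eliminating the other unknown: ω₃ = r₂ω₂ sin(θ₄−θ₂) / [r₃ sin(θ₃−θ₄)].
Numerator sine = +0.42578; denominator sine = +0.91068.
Result = 0.016·21.89·(+0.42578) / (0.0603·(+0.91068)) = +2.7152 rad/s; magnitude 2.7152 rad/s.

2.72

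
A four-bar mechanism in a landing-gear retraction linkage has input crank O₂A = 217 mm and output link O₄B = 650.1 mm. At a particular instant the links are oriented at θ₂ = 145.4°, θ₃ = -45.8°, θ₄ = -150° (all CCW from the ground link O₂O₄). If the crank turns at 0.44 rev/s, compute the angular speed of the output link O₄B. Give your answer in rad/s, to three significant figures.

0.185

ω₂ = 2.765 rad/s (from 0.44 rev/s).
Differentiating the loop-closure r₂e^{iθ₂}+r₃e^{iθ₃}=r₁+r₄e^{iθ₄} gives r₂ω₂e^{iθ₂}+r₃ω₃e^{iθ₃}=r₄ω₄e^{iθ₄}.
Eliminating the other unknown: ω₄ = r₂ω₂ sin(θ₂−θ₃) / [r₄ sin(θ₄−θ₃)].
Numerator sine = -0.19423; denominator sine = -0.96945.
Result = 0.217·2.765·(-0.19423) / (0.6501·(-0.96945)) = +0.18489 rad/s; magnitude 0.18489 rad/s.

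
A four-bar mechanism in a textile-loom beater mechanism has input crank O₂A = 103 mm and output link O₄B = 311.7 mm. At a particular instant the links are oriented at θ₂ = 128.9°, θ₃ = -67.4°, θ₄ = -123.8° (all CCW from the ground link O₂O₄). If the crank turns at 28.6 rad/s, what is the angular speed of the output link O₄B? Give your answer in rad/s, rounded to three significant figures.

ω₂ = 28.6 rad/s
Differentiating the loop-closure r₂e^{iθ₂}+r₃e^{iθ₃}=r₁+r₄e^{iθ₄} gives r₂ω₂e^{iθ₂}+r₃ω₃e^{iθ₃}=r₄ω₄e^{iθ₄}.
Eliminating the other unknown: ω₄ = r₂ω₂ sin(θ₂−θ₃) / [r₄ sin(θ₄−θ₃)].
Numerator sine = -0.28067; denominator sine = -0.83292.
Result = 0.103·28.6·(-0.28067) / (0.3117·(-0.83292)) = +3.1846 rad/s; magnitude 3.1846 rad/s.

3.18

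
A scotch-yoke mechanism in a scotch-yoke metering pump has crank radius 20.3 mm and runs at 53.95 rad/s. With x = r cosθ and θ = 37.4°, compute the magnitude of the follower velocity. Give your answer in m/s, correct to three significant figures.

ω = 53.95 rad/s
x = r cosθ ⇒ ẋ = −rω sinθ.
|v| = rω|sinθ| = 0.0203·53.95·|sin 37.4°| = 0.66519 m/s.

0.665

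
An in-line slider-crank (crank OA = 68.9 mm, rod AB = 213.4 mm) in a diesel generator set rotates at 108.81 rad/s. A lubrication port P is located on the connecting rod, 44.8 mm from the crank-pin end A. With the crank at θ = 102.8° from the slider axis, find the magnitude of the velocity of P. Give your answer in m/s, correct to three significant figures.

ω = 108.8 rad/s.  Crank-pin speed |V_A| = rω = 7.497 m/s, perpendicular to OA.
Rod angle: sinφ = −(r/L) sinθ ⇒ φ = -18.351°; ω_rod = −rω cosθ/√(L²−r²sin²θ) = +8.2003 rad/s.
V_P = V_A + ω_rod × AP, with AP = 0.0448 m along the rod.
Components: V_Px = −rω sinθ − a·ω_rod·sinφ = -7.195 m/s;  V_Py = rω cosθ + a·ω_rod·cosφ = -1.3123 m/s.
|V_P| = √(V_Px² + V_Py²) = 7.3137 m/s.

7.31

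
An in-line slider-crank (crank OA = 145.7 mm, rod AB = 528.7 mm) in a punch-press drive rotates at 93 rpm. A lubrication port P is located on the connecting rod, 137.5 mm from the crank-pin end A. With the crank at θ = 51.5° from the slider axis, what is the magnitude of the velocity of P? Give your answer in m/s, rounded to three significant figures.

ω = 9.739 rad/s.  Crank-pin speed |V_A| = rω = 1.419 m/s, perpendicular to OA.
Rod angle: sinφ = −(r/L) sinθ ⇒ φ = -12.455°; ω_rod = −rω cosθ/√(L²−r²sin²θ) = -1.711 rad/s.
V_P = V_A + ω_rod × AP, with AP = 0.1375 m along the rod.
Components: V_Px = −rω sinθ − a·ω_rod·sinφ = -1.1612 m/s;  V_Py = rω cosθ + a·ω_rod·cosφ = +0.6536 m/s.
|V_P| = √(V_Px² + V_Py²) = 1.3325 m/s.

1.33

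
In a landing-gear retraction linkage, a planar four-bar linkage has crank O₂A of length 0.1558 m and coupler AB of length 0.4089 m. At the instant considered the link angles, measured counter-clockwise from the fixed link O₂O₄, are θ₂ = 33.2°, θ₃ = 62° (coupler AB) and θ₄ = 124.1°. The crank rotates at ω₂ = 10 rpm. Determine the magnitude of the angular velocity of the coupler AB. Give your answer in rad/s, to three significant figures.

0.451

ω₂ = 1.047 rad/s (from 10 rpm).
Differentiating the loop-closure r₂e^{iθ₂}+r₃e^{iθ₃}=r₁+r₄e^{iθ₄} gives r₂ω₂e^{iθ₂}+r₃ω₃e^{iθ₃}=r₄ω₄e^{iθ₄}.
Eliminating the other unknown: ω₃ = r₂ω₂ sin(θ₄−θ₂) / [r₃ sin(θ₃−θ₄)].
Numerator sine = +0.99988; denominator sine = -0.88377.
Result = 0.1558·1.047·(+0.99988) / (0.4089·(-0.88377)) = -0.45143 rad/s; magnitude 0.45143 rad/s.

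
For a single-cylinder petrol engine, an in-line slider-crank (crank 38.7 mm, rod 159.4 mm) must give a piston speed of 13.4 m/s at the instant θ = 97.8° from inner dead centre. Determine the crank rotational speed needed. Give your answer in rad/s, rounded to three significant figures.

362

For an in-line slider-crank, |v_piston| = rω|sinθ|·[1 + r cosθ/√(L² − r² sin²θ)].
With r = 0.0387 m, L = 0.1594 m, θ = 97.8°: the bracketed kinematic factor |dx/dθ| = 0.03704 m.
ω = v/|dx/dθ| = 13.4/0.03704 = 361.77 rad/s.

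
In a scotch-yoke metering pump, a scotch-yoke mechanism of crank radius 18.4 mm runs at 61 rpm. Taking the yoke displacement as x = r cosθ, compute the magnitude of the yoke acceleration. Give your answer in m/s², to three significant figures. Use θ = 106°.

0.207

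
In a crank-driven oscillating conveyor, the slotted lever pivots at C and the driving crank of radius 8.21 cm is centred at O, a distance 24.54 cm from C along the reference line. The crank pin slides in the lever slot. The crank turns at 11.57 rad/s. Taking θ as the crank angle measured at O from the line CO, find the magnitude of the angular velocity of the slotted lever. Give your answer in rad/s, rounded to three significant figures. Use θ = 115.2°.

0.427

ω = 11.57 rad/s
Crank pin A relative to C: A = (d + r cosθ, r sinθ); lever angle φ = atan2(r sinθ, d + r cosθ).
Differentiating tanφ: φ̇ = rω(d cosθ + r)/(d² + r² + 2dr cosθ).
d² + r² + 2dr cosθ = |CA|² = 0.0498049 m²;  d cosθ + r = -0.022386 m.
|ω_lever| = |0.0821·11.57·-0.022386| / 0.0498049 = 0.42696 rad/s.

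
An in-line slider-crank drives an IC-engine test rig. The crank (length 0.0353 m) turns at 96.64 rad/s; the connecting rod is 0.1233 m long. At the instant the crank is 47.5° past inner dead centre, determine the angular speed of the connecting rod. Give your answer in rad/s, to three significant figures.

19.1

ω = 96.64 rad/s
The rod makes angle φ with the slider axis where L sinφ = r sinθ; differentiating, L cosφ·φ̇ = r ω cosθ.
L cosφ = √(L² − r² sin²θ) = 0.12052 m.
|ω_rod| = r ω |cosθ| / √(L² − r² sin²θ) = 0.0353·96.64·0.67559/0.12052 = 19.123 rad/s.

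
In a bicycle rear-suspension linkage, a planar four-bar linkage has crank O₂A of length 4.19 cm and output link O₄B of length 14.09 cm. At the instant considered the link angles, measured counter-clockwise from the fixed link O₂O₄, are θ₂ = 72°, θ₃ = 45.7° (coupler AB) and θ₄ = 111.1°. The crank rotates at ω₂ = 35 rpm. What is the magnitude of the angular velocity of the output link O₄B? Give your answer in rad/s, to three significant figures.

ω₂ = 3.665 rad/s (from 35 rpm).
Differentiating the loop-closure r₂e^{iθ₂}+r₃e^{iθ₃}=r₁+r₄e^{iθ₄} gives r₂ω₂e^{iθ₂}+r₃ω₃e^{iθ₃}=r₄ω₄e^{iθ₄}.
Eliminating the other unknown: ω₄ = r₂ω₂ sin(θ₂−θ₃) / [r₄ sin(θ₄−θ₃)].
Numerator sine = +0.44307; denominator sine = +0.90924.
Result = 0.0419·3.665·(+0.44307) / (0.1409·(+0.90924)) = +0.53112 rad/s; magnitude 0.53112 rad/s.

0.531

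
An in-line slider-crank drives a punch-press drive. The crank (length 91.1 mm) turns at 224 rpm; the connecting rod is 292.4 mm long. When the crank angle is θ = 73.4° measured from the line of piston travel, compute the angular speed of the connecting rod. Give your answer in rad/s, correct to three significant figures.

2.19

ω = 23.46 rad/s (converted from 224 rpm).
The rod makes angle φ with the slider axis where L sinφ = r sinθ; differentiating, L cosφ·φ̇ = r ω cosθ.
L cosφ = √(L² − r² sin²θ) = 0.27906 m.
|ω_rod| = r ω |cosθ| / √(L² − r² sin²θ) = 0.0911·23.46·0.28569/0.27906 = 2.1877 rad/s.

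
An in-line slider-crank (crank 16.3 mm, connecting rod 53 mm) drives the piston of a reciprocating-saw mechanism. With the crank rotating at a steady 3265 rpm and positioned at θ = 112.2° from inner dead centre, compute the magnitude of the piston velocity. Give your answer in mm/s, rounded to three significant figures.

ω = 2π·3265/60 = 341.9 rad/s
For an in-line slider-crank, x = r cosθ + √(L² − r² sin²θ), so v = −rω sinθ·[1 + r cosθ/√(L² − r² sin²θ)].
With r = 0.0163 m, L = 0.053 m, θ = 112.2°: √(L² − r² sin²θ) = 0.050806 m.
v = −0.0163·341.9·0.92587·[1 + 0.0163·-0.37784/0.050806] = -4.5345 m/s.
|v| = 4.5345 m/s = 4534.5 mm/s.

4530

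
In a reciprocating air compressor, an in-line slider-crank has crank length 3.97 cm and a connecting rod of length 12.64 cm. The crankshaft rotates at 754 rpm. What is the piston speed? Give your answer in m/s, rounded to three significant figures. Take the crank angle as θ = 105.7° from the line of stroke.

2.75

ω = 2π·754/60 = 78.96 rad/s
For an in-line slider-crank, x = r cosθ + √(L² − r² sin²θ), so v = −rω sinθ·[1 + r cosθ/√(L² − r² sin²θ)].
With r = 0.0397 m, L = 0.1264 m, θ = 105.7°: √(L² − r² sin²θ) = 0.12048 m.
v = −0.0397·78.96·0.96269·[1 + 0.0397·-0.27060/0.12048] = -2.7486 m/s.
|v| = 2.7486 m/s.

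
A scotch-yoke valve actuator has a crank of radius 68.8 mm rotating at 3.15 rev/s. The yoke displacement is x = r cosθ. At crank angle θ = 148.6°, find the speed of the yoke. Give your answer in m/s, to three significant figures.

0.709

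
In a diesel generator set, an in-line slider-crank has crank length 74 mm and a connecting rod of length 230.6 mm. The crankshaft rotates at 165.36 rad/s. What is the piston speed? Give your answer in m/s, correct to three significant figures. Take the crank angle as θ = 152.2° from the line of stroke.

ω = 165.4 rad/s
For an in-line slider-crank, x = r cosθ + √(L² − r² sin²θ), so v = −rω sinθ·[1 + r cosθ/√(L² − r² sin²θ)].
With r = 0.074 m, L = 0.2306 m, θ = 152.2°: √(L² − r² sin²θ) = 0.228 m.
v = −0.074·165.4·0.46639·[1 + 0.074·-0.88458/0.228] = -4.0685 m/s.
|v| = 4.0685 m/s.

4.07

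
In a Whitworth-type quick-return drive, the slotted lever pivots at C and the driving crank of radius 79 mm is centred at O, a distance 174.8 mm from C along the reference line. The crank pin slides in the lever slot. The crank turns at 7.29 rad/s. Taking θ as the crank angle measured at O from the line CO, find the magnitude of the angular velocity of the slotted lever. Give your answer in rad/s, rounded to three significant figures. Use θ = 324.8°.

ω = 7.29 rad/s
Crank pin A relative to C: A = (d + r cosθ, r sinθ); lever angle φ = atan2(r sinθ, d + r cosθ).
Differentiating tanφ: φ̇ = rω(d cosθ + r)/(d² + r² + 2dr cosθ).
d² + r² + 2dr cosθ = |CA|² = 0.0593643 m²;  d cosθ + r = +0.22184 m.
|ω_lever| = |0.079·7.29·+0.22184| / 0.0593643 = 2.1521 rad/s.

2.15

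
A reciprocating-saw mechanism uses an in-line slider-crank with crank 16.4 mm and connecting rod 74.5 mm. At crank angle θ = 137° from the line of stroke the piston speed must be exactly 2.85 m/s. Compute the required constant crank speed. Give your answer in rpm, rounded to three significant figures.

2910

For an in-line slider-crank, |v_piston| = rω|sinθ|·[1 + r cosθ/√(L² − r² sin²θ)].
With r = 0.0164 m, L = 0.0745 m, θ = 137°: the bracketed kinematic factor |dx/dθ| = 0.0093634 m.
ω = v/|dx/dθ| = 2.85/0.0093634 = 304.38 rad/s.
N = 60ω/(2π) = 2906.6 rpm.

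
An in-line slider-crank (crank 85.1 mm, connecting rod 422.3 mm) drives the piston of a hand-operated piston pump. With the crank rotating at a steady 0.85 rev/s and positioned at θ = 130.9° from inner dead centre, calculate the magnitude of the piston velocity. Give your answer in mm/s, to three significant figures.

298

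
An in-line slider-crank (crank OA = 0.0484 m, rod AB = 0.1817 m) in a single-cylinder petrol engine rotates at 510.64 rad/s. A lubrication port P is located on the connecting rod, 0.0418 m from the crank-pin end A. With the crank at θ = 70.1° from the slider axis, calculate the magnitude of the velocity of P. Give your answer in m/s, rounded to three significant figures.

ω = 510.6 rad/s.  Crank-pin speed |V_A| = rω = 24.715 m/s, perpendicular to OA.
Rod angle: sinφ = −(r/L) sinθ ⇒ φ = -14.505°; ω_rod = −rω cosθ/√(L²−r²sin²θ) = -47.823 rad/s.
V_P = V_A + ω_rod × AP, with AP = 0.0418 m along the rod.
Components: V_Px = −rω sinθ − a·ω_rod·sinφ = -23.74 m/s;  V_Py = rω cosθ + a·ω_rod·cosφ = +6.4772 m/s.
|V_P| = √(V_Px² + V_Py²) = 24.608 m/s.

24.6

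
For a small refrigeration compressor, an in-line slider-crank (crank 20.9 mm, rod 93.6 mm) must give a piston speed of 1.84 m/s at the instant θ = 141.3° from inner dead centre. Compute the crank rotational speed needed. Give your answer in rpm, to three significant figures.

For an in-line slider-crank, |v_piston| = rω|sinθ|·[1 + r cosθ/√(L² − r² sin²θ)].
With r = 0.0209 m, L = 0.0936 m, θ = 141.3°: the bracketed kinematic factor |dx/dθ| = 0.010768 m.
ω = v/|dx/dθ| = 1.84/0.010768 = 170.88 rad/s.
N = 60ω/(2π) = 1631.8 rpm.

1630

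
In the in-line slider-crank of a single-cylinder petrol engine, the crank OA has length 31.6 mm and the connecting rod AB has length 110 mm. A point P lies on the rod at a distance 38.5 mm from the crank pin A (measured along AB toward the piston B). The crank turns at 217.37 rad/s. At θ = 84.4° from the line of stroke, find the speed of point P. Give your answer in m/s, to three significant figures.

ω = 217.4 rad/s.  Crank-pin speed |V_A| = rω = 6.8689 m/s, perpendicular to OA.
Rod angle: sinφ = −(r/L) sinθ ⇒ φ = -16.613°; ω_rod = −rω cosθ/√(L²−r²sin²θ) = -6.3589 rad/s.
V_P = V_A + ω_rod × AP, with AP = 0.0385 m along the rod.
Components: V_Px = −rω sinθ − a·ω_rod·sinφ = -6.9061 m/s;  V_Py = rω cosθ + a·ω_rod·cosφ = +0.43569 m/s.
|V_P| = √(V_Px² + V_Py²) = 6.9198 m/s.

6.92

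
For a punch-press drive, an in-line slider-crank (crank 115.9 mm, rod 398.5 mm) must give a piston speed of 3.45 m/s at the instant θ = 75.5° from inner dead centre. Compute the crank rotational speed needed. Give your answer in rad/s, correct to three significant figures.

For an in-line slider-crank, |v_piston| = rω|sinθ|·[1 + r cosθ/√(L² − r² sin²θ)].
With r = 0.1159 m, L = 0.3985 m, θ = 75.5°: the bracketed kinematic factor |dx/dθ| = 0.12072 m.
ω = v/|dx/dθ| = 3.45/0.12072 = 28.578 rad/s.

28.6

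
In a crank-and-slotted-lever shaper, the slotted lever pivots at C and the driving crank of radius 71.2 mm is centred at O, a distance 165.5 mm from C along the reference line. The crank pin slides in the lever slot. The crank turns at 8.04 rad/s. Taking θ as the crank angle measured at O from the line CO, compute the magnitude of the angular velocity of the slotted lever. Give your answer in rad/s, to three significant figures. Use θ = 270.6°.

ω = 8.04 rad/s
Crank pin A relative to C: A = (d + r cosθ, r sinθ); lever angle φ = atan2(r sinθ, d + r cosθ).
Differentiating tanφ: φ̇ = rω(d cosθ + r)/(d² + r² + 2dr cosθ).
d² + r² + 2dr cosθ = |CA|² = 0.0327065 m²;  d cosθ + r = +0.072933 m.
|ω_lever| = |0.0712·8.04·+0.072933| / 0.0327065 = 1.2765 rad/s.

1.28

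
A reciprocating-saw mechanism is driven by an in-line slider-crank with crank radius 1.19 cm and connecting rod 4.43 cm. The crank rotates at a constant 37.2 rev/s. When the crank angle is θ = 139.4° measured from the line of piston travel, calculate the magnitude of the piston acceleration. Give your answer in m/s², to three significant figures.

463

ω = 2π·37.2 = 233.7 rad/s
x(θ) = r cosθ + √(L² − r² sin²θ); with ω constant, a = ω²·d²x/dθ².
d²x/dθ² = −r cosθ − r²(cos2θ)/√u − r⁴ sin²2θ/(4u^{3/2}),  u = L² − r² sin²θ = 0.00190252 m².
Substituting r = 0.0119 m, L = 0.0443 m, θ = 139.4°: d²x/dθ² = +0.0084796 m.
a = ω²·d²x/dθ² = (233.7)²·(+0.0084796) = +463.26 m/s²;  |a| = 463.26 m/s².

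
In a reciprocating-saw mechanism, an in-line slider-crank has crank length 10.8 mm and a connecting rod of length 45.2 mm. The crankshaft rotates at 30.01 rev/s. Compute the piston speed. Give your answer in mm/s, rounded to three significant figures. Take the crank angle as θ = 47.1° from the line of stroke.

ω = 2π·30 = 188.6 rad/s
For an in-line slider-crank, x = r cosθ + √(L² − r² sin²θ), so v = −rω sinθ·[1 + r cosθ/√(L² − r² sin²θ)].
With r = 0.0108 m, L = 0.0452 m, θ = 47.1°: √(L² − r² sin²θ) = 0.044502 m.
v = −0.0108·188.6·0.73254·[1 + 0.0108·0.68072/0.044502] = -1.7382 m/s.
|v| = 1.7382 m/s = 1738.2 mm/s.

1740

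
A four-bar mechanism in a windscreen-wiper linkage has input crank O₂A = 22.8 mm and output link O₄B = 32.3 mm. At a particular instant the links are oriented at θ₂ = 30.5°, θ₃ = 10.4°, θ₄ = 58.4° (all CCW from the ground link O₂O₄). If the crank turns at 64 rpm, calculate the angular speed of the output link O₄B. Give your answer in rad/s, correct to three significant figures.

2.19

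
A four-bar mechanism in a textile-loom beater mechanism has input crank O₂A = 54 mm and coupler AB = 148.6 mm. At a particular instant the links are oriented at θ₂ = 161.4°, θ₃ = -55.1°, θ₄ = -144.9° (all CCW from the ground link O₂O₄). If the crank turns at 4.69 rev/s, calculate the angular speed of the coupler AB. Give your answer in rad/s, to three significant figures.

8.63

ω₂ = 29.47 rad/s (from 4.69 rev/s).
Differentiating the loop-closure r₂e^{iθ₂}+r₃e^{iθ₃}=r₁+r₄e^{iθ₄} gives r₂ω₂e^{iθ₂}+r₃ω₃e^{iθ₃}=r₄ω₄e^{iθ₄}.
Eliminating the other unknown: ω₃ = r₂ω₂ sin(θ₄−θ₂) / [r₃ sin(θ₃−θ₄)].
Numerator sine = +0.80593; denominator sine = +0.99999.
Result = 0.054·29.47·(+0.80593) / (0.1486·(+0.99999)) = +8.6303 rad/s; magnitude 8.6303 rad/s.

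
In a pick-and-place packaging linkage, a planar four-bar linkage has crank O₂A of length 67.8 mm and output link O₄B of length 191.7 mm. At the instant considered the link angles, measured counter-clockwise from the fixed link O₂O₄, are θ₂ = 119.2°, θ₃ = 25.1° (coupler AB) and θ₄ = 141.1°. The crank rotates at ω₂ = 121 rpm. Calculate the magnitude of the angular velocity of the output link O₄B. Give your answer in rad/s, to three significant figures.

ω₂ = 12.67 rad/s (from 121 rpm).
Differentiating the loop-closure r₂e^{iθ₂}+r₃e^{iθ₃}=r₁+r₄e^{iθ₄} gives r₂ω₂e^{iθ₂}+r₃ω₃e^{iθ₃}=r₄ω₄e^{iθ₄}.
Eliminating the other unknown: ω₄ = r₂ω₂ sin(θ₂−θ₃) / [r₄ sin(θ₄−θ₃)].
Numerator sine = +0.99744; denominator sine = +0.89879.
Result = 0.0678·12.67·(+0.99744) / (0.1917·(+0.89879)) = +4.9733 rad/s; magnitude 4.9733 rad/s.

4.97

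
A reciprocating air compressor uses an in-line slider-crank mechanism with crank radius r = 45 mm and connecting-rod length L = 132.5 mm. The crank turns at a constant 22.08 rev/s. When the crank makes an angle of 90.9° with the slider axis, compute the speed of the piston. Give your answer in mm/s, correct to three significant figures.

ω = 2π·22.1 = 138.7 rad/s
For an in-line slider-crank, x = r cosθ + √(L² − r² sin²θ), so v = −rω sinθ·[1 + r cosθ/√(L² − r² sin²θ)].
With r = 0.045 m, L = 0.1325 m, θ = 90.9°: √(L² − r² sin²θ) = 0.12463 m.
v = −0.045·138.7·0.99988·[1 + 0.045·-0.01571/0.12463] = -6.2068 m/s.
|v| = 6.2068 m/s = 6206.8 mm/s.

6210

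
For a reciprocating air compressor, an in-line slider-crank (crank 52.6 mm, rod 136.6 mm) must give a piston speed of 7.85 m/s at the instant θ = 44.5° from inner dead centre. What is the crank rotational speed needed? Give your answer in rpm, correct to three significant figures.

1580

For an in-line slider-crank, |v_piston| = rω|sinθ|·[1 + r cosθ/√(L² − r² sin²θ)].
With r = 0.0526 m, L = 0.1366 m, θ = 44.5°: the bracketed kinematic factor |dx/dθ| = 0.047384 m.
ω = v/|dx/dθ| = 7.85/0.047384 = 165.67 rad/s.
N = 60ω/(2π) = 1582 rpm.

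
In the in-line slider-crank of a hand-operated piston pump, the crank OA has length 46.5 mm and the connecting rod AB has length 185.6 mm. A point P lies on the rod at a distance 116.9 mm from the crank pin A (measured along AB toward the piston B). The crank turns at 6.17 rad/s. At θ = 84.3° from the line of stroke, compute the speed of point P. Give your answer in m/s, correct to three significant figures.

ω = 6.17 rad/s.  Crank-pin speed |V_A| = rω = 0.28691 m/s, perpendicular to OA.
Rod angle: sinφ = −(r/L) sinθ ⇒ φ = -14.436°; ω_rod = −rω cosθ/√(L²−r²sin²θ) = -0.15854 rad/s.
V_P = V_A + ω_rod × AP, with AP = 0.1169 m along the rod.
Components: V_Px = −rω sinθ − a·ω_rod·sinφ = -0.29011 m/s;  V_Py = rω cosθ + a·ω_rod·cosφ = +0.010548 m/s.
|V_P| = √(V_Px² + V_Py²) = 0.2903 m/s.

0.290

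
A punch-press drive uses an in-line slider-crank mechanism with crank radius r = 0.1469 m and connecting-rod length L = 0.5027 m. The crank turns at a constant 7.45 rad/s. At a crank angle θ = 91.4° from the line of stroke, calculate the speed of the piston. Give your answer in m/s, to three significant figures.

1.09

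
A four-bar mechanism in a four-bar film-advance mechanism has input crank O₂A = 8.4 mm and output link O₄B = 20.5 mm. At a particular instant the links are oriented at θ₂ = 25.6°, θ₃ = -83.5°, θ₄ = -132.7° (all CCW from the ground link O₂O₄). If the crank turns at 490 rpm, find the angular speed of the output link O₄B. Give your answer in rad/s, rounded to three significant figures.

26.2

ω₂ = 51.31 rad/s (from 490 rpm).
Differentiating the loop-closure r₂e^{iθ₂}+r₃e^{iθ₃}=r₁+r₄e^{iθ₄} gives r₂ω₂e^{iθ₂}+r₃ω₃e^{iθ₃}=r₄ω₄e^{iθ₄}.
Eliminating the other unknown: ω₄ = r₂ω₂ sin(θ₂−θ₃) / [r₄ sin(θ₄−θ₃)].
Numerator sine = +0.94495; denominator sine = -0.75700.
Result = 0.0084·51.31·(+0.94495) / (0.0205·(-0.75700)) = -26.246 rad/s; magnitude 26.246 rad/s.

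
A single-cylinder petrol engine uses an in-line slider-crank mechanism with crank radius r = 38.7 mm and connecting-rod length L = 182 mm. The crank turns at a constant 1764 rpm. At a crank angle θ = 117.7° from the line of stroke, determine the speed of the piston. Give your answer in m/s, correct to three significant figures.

5.69

ω = 2π·1764/60 = 184.7 rad/s
For an in-line slider-crank, x = r cosθ + √(L² − r² sin²θ), so v = −rω sinθ·[1 + r cosθ/√(L² − r² sin²θ)].
With r = 0.0387 m, L = 0.182 m, θ = 117.7°: √(L² − r² sin²θ) = 0.17875 m.
v = −0.0387·184.7·0.88539·[1 + 0.0387·-0.46484/0.17875] = -5.6926 m/s.
|v| = 5.6926 m/s.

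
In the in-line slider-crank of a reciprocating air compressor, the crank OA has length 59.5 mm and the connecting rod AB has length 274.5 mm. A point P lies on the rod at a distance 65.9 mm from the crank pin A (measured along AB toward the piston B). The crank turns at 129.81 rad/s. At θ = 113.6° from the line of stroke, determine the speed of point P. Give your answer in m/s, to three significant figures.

7.31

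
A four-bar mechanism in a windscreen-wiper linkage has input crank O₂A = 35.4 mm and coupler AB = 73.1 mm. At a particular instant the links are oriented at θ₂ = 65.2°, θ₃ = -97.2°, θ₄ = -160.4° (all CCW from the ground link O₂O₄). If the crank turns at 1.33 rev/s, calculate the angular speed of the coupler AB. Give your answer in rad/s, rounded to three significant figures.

ω₂ = 8.357 rad/s (from 1.33 rev/s).
Differentiating the loop-closure r₂e^{iθ₂}+r₃e^{iθ₃}=r₁+r₄e^{iθ₄} gives r₂ω₂e^{iθ₂}+r₃ω₃e^{iθ₃}=r₄ω₄e^{iθ₄}.
Eliminating the other unknown: ω₃ = r₂ω₂ sin(θ₄−θ₂) / [r₃ sin(θ₃−θ₄)].
Numerator sine = +0.71447; denominator sine = +0.89259.
Result = 0.0354·8.357·(+0.71447) / (0.0731·(+0.89259)) = +3.2393 rad/s; magnitude 3.2393 rad/s.

3.24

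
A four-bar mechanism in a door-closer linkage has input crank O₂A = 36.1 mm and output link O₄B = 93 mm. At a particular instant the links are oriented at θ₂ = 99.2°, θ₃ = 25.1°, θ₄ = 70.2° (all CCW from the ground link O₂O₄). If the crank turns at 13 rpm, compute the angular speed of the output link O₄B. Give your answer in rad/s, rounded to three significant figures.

ω₂ = 1.361 rad/s (from 13 rpm).
Differentiating the loop-closure r₂e^{iθ₂}+r₃e^{iθ₃}=r₁+r₄e^{iθ₄} gives r₂ω₂e^{iθ₂}+r₃ω₃e^{iθ₃}=r₄ω₄e^{iθ₄}.
Eliminating the other unknown: ω₄ = r₂ω₂ sin(θ₂−θ₃) / [r₄ sin(θ₄−θ₃)].
Numerator sine = +0.96174; denominator sine = +0.70834.
Result = 0.0361·1.361·(+0.96174) / (0.093·(+0.70834)) = +0.71749 rad/s; magnitude 0.71749 rad/s.

0.717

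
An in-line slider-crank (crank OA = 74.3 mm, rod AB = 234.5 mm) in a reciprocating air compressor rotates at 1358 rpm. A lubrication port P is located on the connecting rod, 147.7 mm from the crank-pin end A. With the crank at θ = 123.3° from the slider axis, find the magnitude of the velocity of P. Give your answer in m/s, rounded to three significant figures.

ω = 142.2 rad/s.  Crank-pin speed |V_A| = rω = 10.566 m/s, perpendicular to OA.
Rod angle: sinφ = −(r/L) sinθ ⇒ φ = -15.356°; ω_rod = −rω cosθ/√(L²−r²sin²θ) = +25.654 rad/s.
V_P = V_A + ω_rod × AP, with AP = 0.1477 m along the rod.
Components: V_Px = −rω sinθ − a·ω_rod·sinφ = -7.8278 m/s;  V_Py = rω cosθ + a·ω_rod·cosφ = -2.1473 m/s.
|V_P| = √(V_Px² + V_Py²) = 8.117 m/s.

8.12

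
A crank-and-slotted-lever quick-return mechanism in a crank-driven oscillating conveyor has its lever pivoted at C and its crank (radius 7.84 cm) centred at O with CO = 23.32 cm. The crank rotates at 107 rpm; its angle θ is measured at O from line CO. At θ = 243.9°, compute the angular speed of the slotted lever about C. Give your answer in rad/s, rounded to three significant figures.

ω = 11.21 rad/s (from 107 rpm).
Crank pin A relative to C: A = (d + r cosθ, r sinθ); lever angle φ = atan2(r sinθ, d + r cosθ).
Differentiating tanφ: φ̇ = rω(d cosθ + r)/(d² + r² + 2dr cosθ).
d² + r² + 2dr cosθ = |CA|² = 0.0444421 m²;  d cosθ + r = -0.024194 m.
|ω_lever| = |0.0784·11.21·-0.024194| / 0.0444421 = 0.47823 rad/s.

0.478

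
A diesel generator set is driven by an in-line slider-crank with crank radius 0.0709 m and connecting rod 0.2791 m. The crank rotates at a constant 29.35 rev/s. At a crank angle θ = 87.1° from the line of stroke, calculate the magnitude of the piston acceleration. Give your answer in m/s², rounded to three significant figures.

508

ω = 2π·29.4 = 184.4 rad/s
x(θ) = r cosθ + √(L² − r² sin²θ); with ω constant, a = ω²·d²x/dθ².
d²x/dθ² = −r cosθ − r²(cos2θ)/√u − r⁴ sin²2θ/(4u^{3/2}),  u = L² − r² sin²θ = 0.0728829 m².
Substituting r = 0.0709 m, L = 0.2791 m, θ = 87.1°: d²x/dθ² = +0.014934 m.
a = ω²·d²x/dθ² = (184.4)²·(+0.014934) = +507.88 m/s²;  |a| = 507.88 m/s².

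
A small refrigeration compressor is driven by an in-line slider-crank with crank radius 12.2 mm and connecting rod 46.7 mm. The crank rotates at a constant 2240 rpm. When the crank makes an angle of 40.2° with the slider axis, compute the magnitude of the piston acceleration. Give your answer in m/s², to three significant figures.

ω = 2π·2240/60 = 234.6 rad/s
x(θ) = r cosθ + √(L² − r² sin²θ); with ω constant, a = ω²·d²x/dθ².
d²x/dθ² = −r cosθ − r²(cos2θ)/√u − r⁴ sin²2θ/(4u^{3/2}),  u = L² − r² sin²θ = 0.00211888 m².
Substituting r = 0.0122 m, L = 0.0467 m, θ = 40.2°: d²x/dθ² = -0.0099128 m.
a = ω²·d²x/dθ² = (234.6)²·(-0.0099128) = -545.44 m/s²;  |a| = 545.44 m/s².

545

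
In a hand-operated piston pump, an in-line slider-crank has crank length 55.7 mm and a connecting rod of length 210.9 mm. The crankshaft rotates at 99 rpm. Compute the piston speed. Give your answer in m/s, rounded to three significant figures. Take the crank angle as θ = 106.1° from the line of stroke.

ω = 2π·99/60 = 10.37 rad/s
For an in-line slider-crank, x = r cosθ + √(L² − r² sin²θ), so v = −rω sinθ·[1 + r cosθ/√(L² − r² sin²θ)].
With r = 0.0557 m, L = 0.2109 m, θ = 106.1°: √(L² − r² sin²θ) = 0.204 m.
v = −0.0557·10.37·0.96078·[1 + 0.0557·-0.27731/0.204] = -0.5128 m/s.
|v| = 0.5128 m/s.

0.513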